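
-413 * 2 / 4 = -413 / 2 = -206.50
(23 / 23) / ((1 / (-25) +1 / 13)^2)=105625 / 144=733.51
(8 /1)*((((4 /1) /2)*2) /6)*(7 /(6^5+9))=112 /23355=0.00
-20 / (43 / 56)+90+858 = 921.95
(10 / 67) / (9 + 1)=1 / 67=0.01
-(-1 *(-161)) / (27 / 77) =-12397 / 27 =-459.15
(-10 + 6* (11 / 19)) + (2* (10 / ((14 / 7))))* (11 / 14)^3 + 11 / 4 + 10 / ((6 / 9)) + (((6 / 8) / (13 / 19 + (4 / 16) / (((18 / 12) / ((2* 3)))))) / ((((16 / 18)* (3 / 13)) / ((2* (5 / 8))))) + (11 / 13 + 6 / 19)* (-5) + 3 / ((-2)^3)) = 12.60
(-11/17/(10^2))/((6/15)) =-11/680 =-0.02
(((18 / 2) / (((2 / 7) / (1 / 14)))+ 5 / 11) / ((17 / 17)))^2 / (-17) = -833 / 1936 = -0.43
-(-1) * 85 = 85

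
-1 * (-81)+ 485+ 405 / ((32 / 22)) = 13511 / 16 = 844.44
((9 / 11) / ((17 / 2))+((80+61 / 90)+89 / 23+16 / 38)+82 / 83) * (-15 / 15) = -86.05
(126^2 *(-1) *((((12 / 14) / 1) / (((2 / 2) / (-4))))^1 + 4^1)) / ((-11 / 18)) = 163296 / 11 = 14845.09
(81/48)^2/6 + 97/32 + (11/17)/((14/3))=222053/60928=3.64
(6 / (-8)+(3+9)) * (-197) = -8865 / 4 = -2216.25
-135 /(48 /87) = -244.69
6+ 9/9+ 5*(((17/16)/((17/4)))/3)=89/12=7.42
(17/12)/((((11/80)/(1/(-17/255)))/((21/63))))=-1700/33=-51.52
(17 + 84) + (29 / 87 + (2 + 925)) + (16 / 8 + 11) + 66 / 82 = 128183 / 123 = 1042.14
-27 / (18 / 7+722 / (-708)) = -66906 / 3845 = -17.40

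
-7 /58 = -0.12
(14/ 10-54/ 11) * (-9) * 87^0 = 1737/ 55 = 31.58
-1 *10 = -10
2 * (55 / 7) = 110 / 7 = 15.71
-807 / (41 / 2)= -1614 / 41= -39.37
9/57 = 3/19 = 0.16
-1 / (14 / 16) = -8 / 7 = -1.14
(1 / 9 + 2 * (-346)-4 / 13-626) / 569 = -154229 / 66573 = -2.32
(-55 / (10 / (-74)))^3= 67419143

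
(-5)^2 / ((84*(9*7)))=25 / 5292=0.00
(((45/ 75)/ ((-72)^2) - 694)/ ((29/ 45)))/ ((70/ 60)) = -5996159/ 6496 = -923.05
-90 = -90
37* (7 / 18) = 259 / 18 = 14.39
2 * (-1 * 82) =-164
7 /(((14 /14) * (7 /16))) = 16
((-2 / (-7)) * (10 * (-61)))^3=-1815848000 / 343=-5294017.49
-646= -646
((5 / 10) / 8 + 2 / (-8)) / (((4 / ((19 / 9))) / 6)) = -19 / 32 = -0.59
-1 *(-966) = 966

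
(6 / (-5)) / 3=-2 / 5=-0.40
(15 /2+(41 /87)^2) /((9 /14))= 818279 /68121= 12.01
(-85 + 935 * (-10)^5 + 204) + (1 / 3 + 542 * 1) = -280498016 / 3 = -93499338.67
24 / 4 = 6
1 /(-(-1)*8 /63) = 63 /8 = 7.88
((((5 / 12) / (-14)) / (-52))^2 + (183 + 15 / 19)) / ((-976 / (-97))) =25850635305979 / 1415235354624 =18.27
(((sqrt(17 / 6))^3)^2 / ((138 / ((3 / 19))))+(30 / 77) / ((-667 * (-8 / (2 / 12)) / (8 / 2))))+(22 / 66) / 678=1265430841 / 47635677936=0.03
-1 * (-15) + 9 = 24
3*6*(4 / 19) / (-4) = -18 / 19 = -0.95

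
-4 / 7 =-0.57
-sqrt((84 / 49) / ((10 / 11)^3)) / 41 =-11 *sqrt(2310) / 14350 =-0.04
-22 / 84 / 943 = -0.00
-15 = -15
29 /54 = 0.54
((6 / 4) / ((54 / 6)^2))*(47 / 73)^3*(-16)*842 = -699351728 / 10503459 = -66.58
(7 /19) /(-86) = -7 /1634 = -0.00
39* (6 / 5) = 234 / 5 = 46.80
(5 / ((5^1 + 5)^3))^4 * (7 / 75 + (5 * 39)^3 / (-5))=-55611559 / 60000000000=-0.00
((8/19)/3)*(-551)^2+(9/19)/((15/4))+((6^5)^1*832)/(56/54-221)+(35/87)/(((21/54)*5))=647865780286/49085835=13198.63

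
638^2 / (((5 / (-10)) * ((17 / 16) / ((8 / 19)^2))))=-833626112 / 6137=-135836.09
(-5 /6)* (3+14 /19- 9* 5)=1960 /57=34.39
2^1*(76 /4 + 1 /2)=39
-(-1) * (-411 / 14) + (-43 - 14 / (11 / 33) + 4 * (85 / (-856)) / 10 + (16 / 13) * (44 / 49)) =-30887391 / 272636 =-113.29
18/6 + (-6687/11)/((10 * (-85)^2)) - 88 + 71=-11133187/794750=-14.01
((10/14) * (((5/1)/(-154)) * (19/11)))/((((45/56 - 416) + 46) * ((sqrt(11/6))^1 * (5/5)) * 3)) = 76 * sqrt(66)/23115477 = 0.00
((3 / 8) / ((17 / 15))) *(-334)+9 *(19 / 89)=-108.59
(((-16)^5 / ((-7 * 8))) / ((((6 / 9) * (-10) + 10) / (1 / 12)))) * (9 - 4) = 16384 / 7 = 2340.57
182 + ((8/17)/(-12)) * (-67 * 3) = 3228/17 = 189.88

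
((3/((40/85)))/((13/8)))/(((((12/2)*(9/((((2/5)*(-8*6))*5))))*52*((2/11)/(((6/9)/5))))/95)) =-14212/1521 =-9.34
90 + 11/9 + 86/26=11060/117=94.53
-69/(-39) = 23/13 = 1.77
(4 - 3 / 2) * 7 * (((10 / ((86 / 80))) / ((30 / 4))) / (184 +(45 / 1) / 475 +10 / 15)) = 266000 / 2264251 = 0.12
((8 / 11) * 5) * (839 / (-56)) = -4195 / 77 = -54.48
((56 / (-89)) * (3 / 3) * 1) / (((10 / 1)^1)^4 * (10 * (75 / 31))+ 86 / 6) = -5208 / 2002618637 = -0.00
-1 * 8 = -8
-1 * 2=-2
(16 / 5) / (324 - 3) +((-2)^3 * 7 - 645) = -1125089 / 1605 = -700.99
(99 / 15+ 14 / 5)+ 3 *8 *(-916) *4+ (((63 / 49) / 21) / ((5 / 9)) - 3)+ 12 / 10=-87928.29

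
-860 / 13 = -66.15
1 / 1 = 1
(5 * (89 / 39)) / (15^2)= 89 / 1755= 0.05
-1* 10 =-10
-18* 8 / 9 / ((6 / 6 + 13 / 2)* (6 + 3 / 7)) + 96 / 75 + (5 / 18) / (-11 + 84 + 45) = 30283 / 31860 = 0.95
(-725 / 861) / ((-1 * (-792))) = -725 / 681912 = -0.00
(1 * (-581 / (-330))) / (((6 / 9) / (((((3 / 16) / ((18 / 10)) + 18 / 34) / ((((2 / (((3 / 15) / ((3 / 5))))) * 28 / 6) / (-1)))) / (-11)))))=3901 / 718080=0.01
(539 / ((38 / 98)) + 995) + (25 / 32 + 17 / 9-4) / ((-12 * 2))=2385.11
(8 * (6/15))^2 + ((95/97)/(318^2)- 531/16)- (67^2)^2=-19766313521296303/980902800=-20151143.95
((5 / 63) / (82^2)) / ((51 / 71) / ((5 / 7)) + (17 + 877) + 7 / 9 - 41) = 1775 / 128544261244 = 0.00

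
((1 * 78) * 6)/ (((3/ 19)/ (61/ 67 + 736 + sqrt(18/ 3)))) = 2964 * sqrt(6) + 146341572/ 67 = 2191462.85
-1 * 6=-6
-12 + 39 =27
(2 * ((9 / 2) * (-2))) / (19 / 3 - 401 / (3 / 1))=27 / 191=0.14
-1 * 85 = -85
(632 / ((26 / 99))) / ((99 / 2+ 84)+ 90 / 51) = 118184 / 6643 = 17.79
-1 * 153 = -153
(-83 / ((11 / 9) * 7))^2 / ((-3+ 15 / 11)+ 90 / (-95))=-392673 / 10780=-36.43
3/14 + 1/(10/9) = 39/35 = 1.11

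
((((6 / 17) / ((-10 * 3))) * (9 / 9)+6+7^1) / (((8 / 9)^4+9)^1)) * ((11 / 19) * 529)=42149018736 / 101979175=413.31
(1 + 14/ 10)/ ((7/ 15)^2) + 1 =589/ 49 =12.02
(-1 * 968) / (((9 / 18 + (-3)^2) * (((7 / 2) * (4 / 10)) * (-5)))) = 14.56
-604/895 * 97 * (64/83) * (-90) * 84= 5669443584/14857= 381600.83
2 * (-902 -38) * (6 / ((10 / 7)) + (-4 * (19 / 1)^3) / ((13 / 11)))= 567273832 / 13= 43636448.62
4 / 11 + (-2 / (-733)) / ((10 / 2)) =14682 / 40315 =0.36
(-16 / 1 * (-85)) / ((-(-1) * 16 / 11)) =935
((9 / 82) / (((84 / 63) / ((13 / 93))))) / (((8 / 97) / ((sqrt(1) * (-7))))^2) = 82.89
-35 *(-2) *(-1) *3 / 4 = -105 / 2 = -52.50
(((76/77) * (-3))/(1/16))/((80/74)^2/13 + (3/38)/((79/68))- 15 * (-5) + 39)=-6090631716/14675876369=-0.42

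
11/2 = 5.50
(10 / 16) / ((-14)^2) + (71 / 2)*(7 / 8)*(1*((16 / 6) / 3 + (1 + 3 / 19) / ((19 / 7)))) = 208185689 / 5094432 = 40.87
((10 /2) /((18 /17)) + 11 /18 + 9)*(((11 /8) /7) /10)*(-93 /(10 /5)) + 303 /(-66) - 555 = -7055453 /12320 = -572.68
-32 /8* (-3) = 12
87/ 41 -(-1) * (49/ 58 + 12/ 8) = 5311/ 1189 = 4.47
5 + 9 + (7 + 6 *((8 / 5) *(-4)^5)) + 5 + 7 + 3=-48972 / 5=-9794.40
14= 14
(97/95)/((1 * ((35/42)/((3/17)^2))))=5238/137275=0.04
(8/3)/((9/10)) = 80/27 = 2.96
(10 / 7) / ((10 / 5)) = 5 / 7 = 0.71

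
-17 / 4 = -4.25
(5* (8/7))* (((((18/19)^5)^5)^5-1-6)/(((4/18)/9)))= -79202908797584999039212015886091372408620162916271286985962805719942874952957978791880233226452382280976026966845071902938631402030436327433121305387586012508358500/48898795232596520559961175921810066638943034083002818674696574515473963466818171753707255350197008851932621902470284823766763717393352111658949936619399992317493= -1619.73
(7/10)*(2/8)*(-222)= -777/20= -38.85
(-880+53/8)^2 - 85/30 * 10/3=439358081/576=762774.45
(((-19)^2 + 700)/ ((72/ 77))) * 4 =81697/ 18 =4538.72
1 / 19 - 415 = -7884 / 19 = -414.95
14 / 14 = 1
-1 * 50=-50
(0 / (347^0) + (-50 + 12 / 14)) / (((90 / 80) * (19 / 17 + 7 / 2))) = -93568 / 9891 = -9.46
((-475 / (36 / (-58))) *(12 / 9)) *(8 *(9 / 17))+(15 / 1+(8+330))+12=239015 / 51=4686.57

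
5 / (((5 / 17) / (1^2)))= 17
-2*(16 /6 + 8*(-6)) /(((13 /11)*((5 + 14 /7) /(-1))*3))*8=-23936 /819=-29.23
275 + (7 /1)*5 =310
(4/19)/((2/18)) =36/19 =1.89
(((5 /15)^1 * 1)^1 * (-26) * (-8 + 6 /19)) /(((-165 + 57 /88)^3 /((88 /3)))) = -0.00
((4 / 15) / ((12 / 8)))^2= 64 / 2025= 0.03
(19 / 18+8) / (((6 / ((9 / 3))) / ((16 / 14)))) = 326 / 63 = 5.17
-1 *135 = -135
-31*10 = -310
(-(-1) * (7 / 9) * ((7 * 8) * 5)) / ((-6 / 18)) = -1960 / 3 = -653.33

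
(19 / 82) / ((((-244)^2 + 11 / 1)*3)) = 19 / 14648562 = 0.00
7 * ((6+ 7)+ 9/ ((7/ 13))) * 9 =1872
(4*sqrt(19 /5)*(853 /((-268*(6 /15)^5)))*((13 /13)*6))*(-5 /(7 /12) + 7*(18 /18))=17593125*sqrt(95) /7504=22851.36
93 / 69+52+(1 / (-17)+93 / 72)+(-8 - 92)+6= -369911 / 9384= -39.42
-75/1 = -75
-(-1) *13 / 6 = 13 / 6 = 2.17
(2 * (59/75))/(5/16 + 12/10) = 1888/1815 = 1.04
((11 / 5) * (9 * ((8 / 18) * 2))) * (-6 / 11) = -48 / 5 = -9.60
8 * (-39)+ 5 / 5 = -311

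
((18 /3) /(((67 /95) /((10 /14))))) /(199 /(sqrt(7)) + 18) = -51300 /2501311 + 567150 * sqrt(7) /17509177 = 0.07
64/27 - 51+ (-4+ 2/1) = -1367/27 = -50.63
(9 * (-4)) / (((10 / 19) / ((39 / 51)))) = -4446 / 85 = -52.31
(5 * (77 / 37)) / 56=55 / 296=0.19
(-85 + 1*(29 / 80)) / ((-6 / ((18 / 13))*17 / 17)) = 20313 / 1040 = 19.53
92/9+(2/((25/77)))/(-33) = 2258/225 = 10.04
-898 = -898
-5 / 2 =-2.50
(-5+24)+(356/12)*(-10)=-833/3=-277.67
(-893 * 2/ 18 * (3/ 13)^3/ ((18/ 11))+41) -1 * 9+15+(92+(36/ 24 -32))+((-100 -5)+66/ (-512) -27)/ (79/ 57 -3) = 29434525799/ 155231232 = 189.62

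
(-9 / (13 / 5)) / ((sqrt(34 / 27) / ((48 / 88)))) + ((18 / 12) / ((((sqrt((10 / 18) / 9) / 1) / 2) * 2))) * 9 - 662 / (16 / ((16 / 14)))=-331 / 7 - 405 * sqrt(102) / 2431 + 243 * sqrt(5) / 10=5.37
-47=-47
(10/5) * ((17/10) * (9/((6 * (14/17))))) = 867/140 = 6.19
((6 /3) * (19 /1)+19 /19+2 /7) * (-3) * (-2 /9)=550 /21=26.19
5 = 5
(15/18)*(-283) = -1415/6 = -235.83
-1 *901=-901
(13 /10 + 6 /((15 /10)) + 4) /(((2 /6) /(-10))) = -279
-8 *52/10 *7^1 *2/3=-2912/15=-194.13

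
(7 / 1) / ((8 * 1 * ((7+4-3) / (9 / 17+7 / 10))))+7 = 7.13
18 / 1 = 18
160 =160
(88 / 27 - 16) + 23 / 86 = -28963 / 2322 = -12.47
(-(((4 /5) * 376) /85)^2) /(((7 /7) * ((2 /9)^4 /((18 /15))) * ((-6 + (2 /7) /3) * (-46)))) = -14609194992 /643928125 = -22.69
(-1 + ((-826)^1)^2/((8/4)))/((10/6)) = 1023411/5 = 204682.20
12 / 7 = 1.71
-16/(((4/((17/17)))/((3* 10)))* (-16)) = 15/2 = 7.50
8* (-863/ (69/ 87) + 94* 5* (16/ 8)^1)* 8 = -218048/ 23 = -9480.35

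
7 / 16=0.44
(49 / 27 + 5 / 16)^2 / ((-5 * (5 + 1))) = -0.15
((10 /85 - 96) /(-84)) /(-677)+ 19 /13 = 1.46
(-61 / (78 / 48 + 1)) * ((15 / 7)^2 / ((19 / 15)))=-549000 / 6517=-84.24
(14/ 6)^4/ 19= 2401/ 1539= 1.56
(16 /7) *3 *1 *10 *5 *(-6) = -14400 /7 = -2057.14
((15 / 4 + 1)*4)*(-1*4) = -76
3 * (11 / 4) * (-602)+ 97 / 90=-223444 / 45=-4965.42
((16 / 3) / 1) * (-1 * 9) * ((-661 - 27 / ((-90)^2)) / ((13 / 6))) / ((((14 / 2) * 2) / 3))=7138836 / 2275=3137.95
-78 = -78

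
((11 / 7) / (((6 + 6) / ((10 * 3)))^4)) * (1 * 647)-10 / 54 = 120098815 / 3024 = 39715.22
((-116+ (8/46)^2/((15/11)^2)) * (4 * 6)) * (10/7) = -220879424/55545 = -3976.59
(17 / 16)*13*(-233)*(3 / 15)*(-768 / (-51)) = -48464 / 5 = -9692.80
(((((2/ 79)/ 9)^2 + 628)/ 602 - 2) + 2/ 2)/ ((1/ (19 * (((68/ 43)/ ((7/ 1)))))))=0.19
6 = 6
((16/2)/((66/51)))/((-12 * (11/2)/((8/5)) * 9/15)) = -272/1089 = -0.25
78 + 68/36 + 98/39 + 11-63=3557/117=30.40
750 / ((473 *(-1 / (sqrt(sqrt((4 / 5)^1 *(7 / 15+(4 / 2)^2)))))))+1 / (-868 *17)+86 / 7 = -50 *sqrt(10) *3^(3 / 4) *67^(1 / 4) / 473+181287 / 14756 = 10.11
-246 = -246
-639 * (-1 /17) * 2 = 1278 /17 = 75.18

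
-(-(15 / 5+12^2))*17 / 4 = 2499 / 4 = 624.75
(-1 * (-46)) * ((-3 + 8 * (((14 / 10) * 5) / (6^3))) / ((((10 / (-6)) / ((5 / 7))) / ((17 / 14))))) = 65.61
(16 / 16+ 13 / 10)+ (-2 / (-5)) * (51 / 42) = 39 / 14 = 2.79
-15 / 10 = -3 / 2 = -1.50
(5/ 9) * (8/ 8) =5/ 9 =0.56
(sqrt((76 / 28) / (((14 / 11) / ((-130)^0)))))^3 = 209 * sqrt(418) / 1372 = 3.11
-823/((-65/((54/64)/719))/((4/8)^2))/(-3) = -0.00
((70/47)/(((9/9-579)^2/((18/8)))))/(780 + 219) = 35/3485832456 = 0.00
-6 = -6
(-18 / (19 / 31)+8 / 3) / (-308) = 761 / 8778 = 0.09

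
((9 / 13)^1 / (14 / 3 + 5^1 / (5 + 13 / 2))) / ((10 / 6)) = 1863 / 22880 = 0.08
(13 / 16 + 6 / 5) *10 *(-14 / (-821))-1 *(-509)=1672683 / 3284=509.34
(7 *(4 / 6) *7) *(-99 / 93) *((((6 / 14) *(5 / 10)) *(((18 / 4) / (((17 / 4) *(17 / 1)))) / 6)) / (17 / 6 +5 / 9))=-12474 / 546499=-0.02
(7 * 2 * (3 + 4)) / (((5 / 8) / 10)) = 1568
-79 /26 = -3.04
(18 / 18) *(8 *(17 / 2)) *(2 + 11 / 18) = 1598 / 9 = 177.56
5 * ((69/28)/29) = 345/812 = 0.42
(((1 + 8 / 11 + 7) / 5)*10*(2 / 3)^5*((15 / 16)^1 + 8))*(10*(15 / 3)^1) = 83200 / 81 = 1027.16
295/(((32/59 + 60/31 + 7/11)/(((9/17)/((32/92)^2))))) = 1883802327/4544576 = 414.52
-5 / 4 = -1.25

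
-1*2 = -2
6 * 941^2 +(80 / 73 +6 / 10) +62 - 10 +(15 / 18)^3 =418872211249 / 78840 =5312940.27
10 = 10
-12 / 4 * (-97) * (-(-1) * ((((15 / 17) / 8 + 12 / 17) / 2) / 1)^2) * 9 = 32268699 / 73984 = 436.16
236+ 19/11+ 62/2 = 2956/11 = 268.73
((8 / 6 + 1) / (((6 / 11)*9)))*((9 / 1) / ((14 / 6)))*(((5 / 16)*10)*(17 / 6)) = 16.23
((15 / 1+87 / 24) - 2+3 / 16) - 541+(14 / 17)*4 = -520.89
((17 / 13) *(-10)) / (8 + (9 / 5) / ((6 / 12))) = -425 / 377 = -1.13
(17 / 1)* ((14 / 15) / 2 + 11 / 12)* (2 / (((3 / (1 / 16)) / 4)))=1411 / 360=3.92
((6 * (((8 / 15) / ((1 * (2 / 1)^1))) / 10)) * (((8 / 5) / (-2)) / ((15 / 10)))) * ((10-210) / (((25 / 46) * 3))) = 11776 / 1125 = 10.47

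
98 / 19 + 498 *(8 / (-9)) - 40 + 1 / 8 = -477.38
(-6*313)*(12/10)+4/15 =-6760/3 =-2253.33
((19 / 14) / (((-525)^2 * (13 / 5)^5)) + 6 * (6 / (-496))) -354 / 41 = -50735723457625 / 5827186700244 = -8.71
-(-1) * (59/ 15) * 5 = 59/ 3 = 19.67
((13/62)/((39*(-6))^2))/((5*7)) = 1/9140040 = 0.00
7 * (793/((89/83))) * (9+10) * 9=78785343/89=885228.57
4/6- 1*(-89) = 269/3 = 89.67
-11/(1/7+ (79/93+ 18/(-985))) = -7053585/624592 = -11.29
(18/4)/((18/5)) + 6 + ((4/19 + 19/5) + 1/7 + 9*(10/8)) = 30129/1330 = 22.65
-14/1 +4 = -10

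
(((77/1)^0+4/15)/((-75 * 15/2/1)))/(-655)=38/11053125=0.00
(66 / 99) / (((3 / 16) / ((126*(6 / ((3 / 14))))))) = 12544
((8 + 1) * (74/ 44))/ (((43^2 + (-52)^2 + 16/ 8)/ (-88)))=-1332/ 4555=-0.29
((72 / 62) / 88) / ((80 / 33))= 27 / 4960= 0.01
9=9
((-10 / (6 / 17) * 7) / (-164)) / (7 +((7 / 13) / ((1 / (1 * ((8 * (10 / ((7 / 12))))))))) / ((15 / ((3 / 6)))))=7735 / 60516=0.13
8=8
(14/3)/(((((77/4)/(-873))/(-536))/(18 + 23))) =51160128/11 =4650920.73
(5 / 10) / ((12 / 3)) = 1 / 8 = 0.12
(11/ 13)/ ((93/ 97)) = 1067/ 1209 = 0.88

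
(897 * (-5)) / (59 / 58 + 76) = -86710 / 1489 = -58.23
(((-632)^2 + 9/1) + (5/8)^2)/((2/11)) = 281201107/128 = 2196883.65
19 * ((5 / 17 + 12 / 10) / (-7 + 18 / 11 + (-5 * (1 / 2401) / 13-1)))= -828486659 / 185722025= -4.46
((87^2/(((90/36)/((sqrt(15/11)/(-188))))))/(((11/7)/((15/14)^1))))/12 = -7569*sqrt(165)/90992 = -1.07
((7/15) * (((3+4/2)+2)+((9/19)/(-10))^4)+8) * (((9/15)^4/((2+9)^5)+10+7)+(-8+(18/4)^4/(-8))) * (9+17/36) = -413029241420220750591851/91585428528000000000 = -4509.77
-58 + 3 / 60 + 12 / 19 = -21781 / 380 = -57.32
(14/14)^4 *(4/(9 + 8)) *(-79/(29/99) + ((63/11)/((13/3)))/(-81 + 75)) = -4477266/70499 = -63.51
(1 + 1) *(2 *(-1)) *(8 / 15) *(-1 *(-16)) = -512 / 15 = -34.13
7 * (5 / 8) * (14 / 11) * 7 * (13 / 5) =4459 / 44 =101.34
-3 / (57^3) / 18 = -1 / 1111158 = -0.00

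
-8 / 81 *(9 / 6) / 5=-4 / 135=-0.03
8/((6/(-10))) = -40/3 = -13.33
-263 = -263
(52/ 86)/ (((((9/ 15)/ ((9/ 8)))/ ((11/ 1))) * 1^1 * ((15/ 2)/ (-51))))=-7293/ 86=-84.80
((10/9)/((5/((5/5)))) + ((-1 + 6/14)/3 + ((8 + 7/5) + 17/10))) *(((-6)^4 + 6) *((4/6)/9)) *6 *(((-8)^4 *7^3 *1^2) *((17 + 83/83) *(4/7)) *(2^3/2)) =5585107419136/15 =372340494609.07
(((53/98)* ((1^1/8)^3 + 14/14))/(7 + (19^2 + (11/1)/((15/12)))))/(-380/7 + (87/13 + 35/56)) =-589095/19239990784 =-0.00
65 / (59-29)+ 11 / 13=235 / 78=3.01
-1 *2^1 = -2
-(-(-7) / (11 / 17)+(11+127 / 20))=-6197 / 220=-28.17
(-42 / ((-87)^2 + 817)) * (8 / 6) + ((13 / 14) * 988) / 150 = 1921289 / 314475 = 6.11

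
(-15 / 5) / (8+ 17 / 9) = -27 / 89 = -0.30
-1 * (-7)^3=343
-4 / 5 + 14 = 66 / 5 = 13.20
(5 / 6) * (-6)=-5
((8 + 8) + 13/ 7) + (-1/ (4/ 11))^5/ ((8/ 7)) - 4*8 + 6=-8358443/ 57344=-145.76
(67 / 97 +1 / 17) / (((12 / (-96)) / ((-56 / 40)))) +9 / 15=8.99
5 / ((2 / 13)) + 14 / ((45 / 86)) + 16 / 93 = 165803 / 2790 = 59.43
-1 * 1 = -1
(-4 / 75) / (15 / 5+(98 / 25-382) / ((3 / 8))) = 4 / 75391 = 0.00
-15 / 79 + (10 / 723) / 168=-910585 / 4797828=-0.19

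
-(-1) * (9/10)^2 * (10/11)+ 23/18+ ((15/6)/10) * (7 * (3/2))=18371/3960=4.64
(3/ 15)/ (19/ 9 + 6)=9/ 365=0.02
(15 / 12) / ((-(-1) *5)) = 1 / 4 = 0.25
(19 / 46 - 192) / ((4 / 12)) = -26439 / 46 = -574.76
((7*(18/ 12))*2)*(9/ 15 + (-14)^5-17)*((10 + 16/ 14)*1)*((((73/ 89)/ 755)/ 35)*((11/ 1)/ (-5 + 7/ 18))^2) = -1800912131503056/ 81008612125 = -22231.12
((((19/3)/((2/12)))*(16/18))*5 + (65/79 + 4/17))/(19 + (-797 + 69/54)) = -4108298/18776483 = -0.22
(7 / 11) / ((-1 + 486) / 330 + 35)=42 / 2407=0.02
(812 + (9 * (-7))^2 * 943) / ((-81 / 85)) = -318204215 / 81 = -3928447.10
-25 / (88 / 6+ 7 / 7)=-75 / 47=-1.60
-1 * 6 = -6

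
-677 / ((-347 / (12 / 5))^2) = -97488 / 3010225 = -0.03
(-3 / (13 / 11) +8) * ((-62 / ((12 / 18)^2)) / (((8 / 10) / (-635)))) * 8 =62893575 / 13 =4837967.31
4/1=4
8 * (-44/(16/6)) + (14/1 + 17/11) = -1281/11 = -116.45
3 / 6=0.50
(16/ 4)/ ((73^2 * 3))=4/ 15987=0.00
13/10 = 1.30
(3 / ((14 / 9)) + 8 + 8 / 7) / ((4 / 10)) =775 / 28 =27.68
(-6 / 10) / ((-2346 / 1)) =1 / 3910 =0.00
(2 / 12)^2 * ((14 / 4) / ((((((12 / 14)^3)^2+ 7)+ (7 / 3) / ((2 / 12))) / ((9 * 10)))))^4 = 4139878828902659648791209 / 3172667113308285324484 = 1304.86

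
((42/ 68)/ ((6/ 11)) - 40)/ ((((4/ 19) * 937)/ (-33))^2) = -1039039947/ 955230272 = -1.09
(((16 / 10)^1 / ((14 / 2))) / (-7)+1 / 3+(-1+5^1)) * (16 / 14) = 25288 / 5145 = 4.92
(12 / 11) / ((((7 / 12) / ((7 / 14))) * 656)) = 9 / 6314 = 0.00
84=84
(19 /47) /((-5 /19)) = -361 /235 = -1.54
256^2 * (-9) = -589824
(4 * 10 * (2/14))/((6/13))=260/21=12.38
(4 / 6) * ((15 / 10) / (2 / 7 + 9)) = 7 / 65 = 0.11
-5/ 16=-0.31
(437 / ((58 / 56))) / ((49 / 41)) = 71668 / 203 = 353.04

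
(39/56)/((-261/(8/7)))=-13/4263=-0.00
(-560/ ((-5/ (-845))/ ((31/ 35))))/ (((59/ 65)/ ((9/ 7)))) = -118733.75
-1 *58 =-58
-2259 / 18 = -251 / 2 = -125.50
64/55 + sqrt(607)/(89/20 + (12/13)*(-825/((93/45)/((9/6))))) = 64/55-8060*sqrt(607)/4419133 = 1.12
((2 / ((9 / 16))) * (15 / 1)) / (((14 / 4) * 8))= 40 / 21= 1.90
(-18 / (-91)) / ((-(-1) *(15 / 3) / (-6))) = -108 / 455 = -0.24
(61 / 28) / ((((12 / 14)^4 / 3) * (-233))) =-0.05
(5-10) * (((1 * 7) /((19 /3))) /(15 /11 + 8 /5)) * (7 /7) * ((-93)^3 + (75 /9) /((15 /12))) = 1499878.33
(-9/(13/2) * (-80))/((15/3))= 288/13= 22.15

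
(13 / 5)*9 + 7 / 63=1058 / 45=23.51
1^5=1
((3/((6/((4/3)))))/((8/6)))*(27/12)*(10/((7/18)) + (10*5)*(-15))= -22815/28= -814.82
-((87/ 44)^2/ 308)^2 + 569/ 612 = 50569556321351/ 54400584978432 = 0.93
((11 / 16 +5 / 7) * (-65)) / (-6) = 10205 / 672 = 15.19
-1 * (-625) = 625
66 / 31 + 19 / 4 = 6.88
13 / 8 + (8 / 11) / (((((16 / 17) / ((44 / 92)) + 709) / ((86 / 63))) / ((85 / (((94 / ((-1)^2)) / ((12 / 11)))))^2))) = 3236511040549 / 1990035030984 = 1.63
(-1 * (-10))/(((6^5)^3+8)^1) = 5/235092492292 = 0.00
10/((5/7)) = 14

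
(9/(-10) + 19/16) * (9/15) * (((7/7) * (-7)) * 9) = -4347/400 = -10.87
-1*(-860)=860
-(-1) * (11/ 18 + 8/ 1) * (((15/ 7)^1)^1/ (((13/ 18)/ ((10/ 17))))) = 23250/ 1547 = 15.03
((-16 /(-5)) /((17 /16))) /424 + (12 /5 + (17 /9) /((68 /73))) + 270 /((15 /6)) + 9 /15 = 113.03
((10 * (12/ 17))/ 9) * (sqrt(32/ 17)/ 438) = 80 * sqrt(34)/ 189873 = 0.00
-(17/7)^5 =-1419857/16807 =-84.48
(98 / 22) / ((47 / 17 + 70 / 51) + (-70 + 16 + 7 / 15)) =-12495 / 138556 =-0.09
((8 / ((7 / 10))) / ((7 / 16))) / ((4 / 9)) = 58.78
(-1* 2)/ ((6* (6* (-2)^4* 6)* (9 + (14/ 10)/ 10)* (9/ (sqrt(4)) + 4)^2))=-25/ 28527768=-0.00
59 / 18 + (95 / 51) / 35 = 7135 / 2142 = 3.33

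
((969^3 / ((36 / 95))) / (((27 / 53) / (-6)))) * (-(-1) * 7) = -1187695420415 / 6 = -197949236735.83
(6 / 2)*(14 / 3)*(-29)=-406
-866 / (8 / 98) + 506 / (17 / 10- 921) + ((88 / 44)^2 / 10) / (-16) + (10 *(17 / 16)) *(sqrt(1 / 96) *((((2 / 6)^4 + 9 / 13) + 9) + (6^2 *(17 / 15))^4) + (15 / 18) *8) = -11625367139 / 1103160 + 31002697530731 *sqrt(6) / 25272000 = 2994399.62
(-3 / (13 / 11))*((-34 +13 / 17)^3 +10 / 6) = 5951679910 / 63869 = 93185.74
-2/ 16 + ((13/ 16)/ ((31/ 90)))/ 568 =-17023/ 140864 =-0.12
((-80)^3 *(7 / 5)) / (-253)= 716800 / 253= 2833.20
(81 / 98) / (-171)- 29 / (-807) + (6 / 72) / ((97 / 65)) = 8448375 / 97170332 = 0.09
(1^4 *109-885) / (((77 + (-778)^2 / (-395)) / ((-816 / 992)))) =-2605420 / 5940313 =-0.44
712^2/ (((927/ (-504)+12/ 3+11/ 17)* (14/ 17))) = 586027264/ 2673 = 219239.53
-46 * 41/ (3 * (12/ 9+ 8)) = -943/ 14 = -67.36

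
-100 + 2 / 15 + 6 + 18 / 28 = -19577 / 210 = -93.22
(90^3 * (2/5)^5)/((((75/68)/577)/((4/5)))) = 9763172352/3125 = 3124215.15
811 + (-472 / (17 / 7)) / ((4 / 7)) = 8005 / 17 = 470.88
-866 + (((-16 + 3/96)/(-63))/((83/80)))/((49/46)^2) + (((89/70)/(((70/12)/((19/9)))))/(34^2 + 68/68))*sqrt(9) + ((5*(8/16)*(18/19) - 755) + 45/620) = -2222500395611183/1373318937900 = -1618.34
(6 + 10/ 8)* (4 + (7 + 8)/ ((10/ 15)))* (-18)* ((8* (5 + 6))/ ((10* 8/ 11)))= -1673793/ 40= -41844.82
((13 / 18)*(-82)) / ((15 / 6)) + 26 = 104 / 45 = 2.31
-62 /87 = -0.71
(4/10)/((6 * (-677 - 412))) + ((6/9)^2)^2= 9677/49005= 0.20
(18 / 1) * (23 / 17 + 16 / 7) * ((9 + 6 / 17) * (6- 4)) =2478492 / 2023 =1225.16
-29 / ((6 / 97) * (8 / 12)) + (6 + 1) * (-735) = -23393 / 4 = -5848.25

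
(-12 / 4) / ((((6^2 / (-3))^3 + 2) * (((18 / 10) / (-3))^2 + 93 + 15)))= 25 / 1558578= 0.00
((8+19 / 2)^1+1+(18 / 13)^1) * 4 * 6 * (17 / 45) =35156 / 195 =180.29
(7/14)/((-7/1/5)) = -5/14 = -0.36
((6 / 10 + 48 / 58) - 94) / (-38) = 13423 / 5510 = 2.44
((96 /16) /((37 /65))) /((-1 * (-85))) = 78 /629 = 0.12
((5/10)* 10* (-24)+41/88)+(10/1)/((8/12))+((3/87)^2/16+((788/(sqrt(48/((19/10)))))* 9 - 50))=-22873507/148016+591* sqrt(570)/10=1256.46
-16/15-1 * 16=-256/15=-17.07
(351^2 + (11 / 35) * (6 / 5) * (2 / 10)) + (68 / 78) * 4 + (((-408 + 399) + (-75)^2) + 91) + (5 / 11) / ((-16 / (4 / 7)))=193560686881 / 1501500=128911.55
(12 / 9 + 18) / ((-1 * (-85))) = 58 / 255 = 0.23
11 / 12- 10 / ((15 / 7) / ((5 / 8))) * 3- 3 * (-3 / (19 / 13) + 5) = -1901 / 114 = -16.68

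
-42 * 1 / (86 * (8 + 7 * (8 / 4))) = -21 / 946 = -0.02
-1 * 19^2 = -361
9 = 9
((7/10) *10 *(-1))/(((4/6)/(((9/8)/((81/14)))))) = -49/24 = -2.04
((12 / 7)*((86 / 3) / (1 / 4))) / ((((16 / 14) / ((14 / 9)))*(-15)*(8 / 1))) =-301 / 135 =-2.23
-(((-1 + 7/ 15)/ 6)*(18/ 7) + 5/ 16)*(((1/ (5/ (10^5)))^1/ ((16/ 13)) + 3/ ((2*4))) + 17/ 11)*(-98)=470525601/ 3520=133672.05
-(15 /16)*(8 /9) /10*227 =-227 /12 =-18.92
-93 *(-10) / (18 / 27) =1395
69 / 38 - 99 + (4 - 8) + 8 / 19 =-3829 / 38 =-100.76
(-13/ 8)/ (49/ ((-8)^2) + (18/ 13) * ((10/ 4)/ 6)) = -1352/ 1117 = -1.21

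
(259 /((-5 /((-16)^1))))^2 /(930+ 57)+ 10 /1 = 2488498 /3525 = 705.96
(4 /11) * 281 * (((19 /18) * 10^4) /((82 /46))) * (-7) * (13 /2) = -111745270000 /4059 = -27530246.37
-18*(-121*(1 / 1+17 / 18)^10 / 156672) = 333784229775390625 / 31077346740535296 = 10.74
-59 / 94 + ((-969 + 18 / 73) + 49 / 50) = -83064603 / 85775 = -968.40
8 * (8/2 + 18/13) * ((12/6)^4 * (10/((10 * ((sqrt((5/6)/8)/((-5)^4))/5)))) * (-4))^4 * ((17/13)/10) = 140378112000000000000000000/169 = 830639715976331360946745.60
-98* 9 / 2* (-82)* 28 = 1012536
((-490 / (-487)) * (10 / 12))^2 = 1500625 / 2134521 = 0.70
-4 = -4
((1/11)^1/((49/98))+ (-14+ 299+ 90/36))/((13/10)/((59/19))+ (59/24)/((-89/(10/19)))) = 18943140030/26609407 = 711.90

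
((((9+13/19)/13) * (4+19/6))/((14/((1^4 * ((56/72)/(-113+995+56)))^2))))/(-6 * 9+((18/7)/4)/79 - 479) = -78131/158828537798541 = -0.00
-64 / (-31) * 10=640 / 31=20.65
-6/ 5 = -1.20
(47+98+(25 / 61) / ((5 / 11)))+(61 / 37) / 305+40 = 2097961 / 11285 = 185.91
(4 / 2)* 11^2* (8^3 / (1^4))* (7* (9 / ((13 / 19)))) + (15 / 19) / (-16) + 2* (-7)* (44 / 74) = 1668224389393 / 146224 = 11408690.70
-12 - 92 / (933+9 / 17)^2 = -32851189 / 2737575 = -12.00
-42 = -42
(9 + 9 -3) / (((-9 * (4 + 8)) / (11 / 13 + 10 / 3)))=-815 / 1404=-0.58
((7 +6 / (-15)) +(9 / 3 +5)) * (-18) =-1314 / 5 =-262.80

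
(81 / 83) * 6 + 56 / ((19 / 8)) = 46418 / 1577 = 29.43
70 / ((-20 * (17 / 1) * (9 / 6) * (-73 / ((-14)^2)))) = 1372 / 3723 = 0.37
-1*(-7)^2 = -49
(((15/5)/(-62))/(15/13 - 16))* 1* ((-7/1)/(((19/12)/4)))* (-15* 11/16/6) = 45045/454708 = 0.10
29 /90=0.32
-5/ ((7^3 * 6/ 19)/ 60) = -950/ 343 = -2.77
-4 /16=-1 /4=-0.25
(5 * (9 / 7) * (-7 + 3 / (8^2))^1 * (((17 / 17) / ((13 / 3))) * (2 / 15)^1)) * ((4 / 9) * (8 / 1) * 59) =-26255 / 91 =-288.52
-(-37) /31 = 37 /31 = 1.19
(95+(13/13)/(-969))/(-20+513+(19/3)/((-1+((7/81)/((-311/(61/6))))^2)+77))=159826805434634630/829566211408530657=0.19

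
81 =81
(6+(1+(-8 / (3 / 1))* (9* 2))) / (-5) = 8.20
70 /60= 7 /6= 1.17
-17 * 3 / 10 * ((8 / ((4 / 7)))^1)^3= -69972 / 5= -13994.40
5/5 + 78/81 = 53/27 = 1.96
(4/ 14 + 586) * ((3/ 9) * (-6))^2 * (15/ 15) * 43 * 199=140471712/ 7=20067387.43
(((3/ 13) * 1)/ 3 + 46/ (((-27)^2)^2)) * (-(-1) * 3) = 532039/ 2302911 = 0.23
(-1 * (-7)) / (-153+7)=-7 / 146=-0.05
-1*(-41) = 41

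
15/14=1.07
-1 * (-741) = 741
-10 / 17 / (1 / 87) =-51.18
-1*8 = -8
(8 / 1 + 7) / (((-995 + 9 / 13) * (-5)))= 39 / 12926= 0.00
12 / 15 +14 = 74 / 5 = 14.80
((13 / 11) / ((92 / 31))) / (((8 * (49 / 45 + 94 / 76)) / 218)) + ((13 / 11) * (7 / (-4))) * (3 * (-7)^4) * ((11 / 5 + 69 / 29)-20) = 268132124791401 / 1167169960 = 229728.43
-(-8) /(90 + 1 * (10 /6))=24 /275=0.09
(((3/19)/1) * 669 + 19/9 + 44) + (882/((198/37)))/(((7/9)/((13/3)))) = 2012699/1881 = 1070.02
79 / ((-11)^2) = 79 / 121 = 0.65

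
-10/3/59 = -10/177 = -0.06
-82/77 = -1.06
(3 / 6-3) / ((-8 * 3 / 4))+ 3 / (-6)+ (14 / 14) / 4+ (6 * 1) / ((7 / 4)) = 151 / 42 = 3.60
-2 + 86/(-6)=-49/3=-16.33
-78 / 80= -39 / 40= -0.98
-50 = -50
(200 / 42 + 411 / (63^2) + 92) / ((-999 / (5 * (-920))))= 589503800 / 1321677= 446.03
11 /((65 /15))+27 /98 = 3585 /1274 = 2.81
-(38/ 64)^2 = -0.35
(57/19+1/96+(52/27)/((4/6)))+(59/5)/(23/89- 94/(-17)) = 7.94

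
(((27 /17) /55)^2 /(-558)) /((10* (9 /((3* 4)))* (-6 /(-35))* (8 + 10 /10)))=-7 /54201950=-0.00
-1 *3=-3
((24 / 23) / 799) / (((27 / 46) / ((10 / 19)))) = 0.00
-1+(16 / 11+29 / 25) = 444 / 275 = 1.61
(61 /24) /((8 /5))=305 /192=1.59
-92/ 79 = -1.16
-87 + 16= -71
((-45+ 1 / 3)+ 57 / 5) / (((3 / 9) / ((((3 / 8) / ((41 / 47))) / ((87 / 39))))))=-914667 / 47560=-19.23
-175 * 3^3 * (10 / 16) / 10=-4725 / 16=-295.31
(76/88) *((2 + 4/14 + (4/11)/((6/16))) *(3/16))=893/1694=0.53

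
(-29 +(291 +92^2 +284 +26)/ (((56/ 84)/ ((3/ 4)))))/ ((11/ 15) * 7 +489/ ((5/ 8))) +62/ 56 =9274471/ 661528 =14.02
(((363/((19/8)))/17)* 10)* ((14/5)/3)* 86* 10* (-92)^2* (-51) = -591873300480/19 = -31151226341.05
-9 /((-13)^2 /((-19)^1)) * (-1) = -171 /169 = -1.01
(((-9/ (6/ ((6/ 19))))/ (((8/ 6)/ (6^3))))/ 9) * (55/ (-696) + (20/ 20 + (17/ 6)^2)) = -168165/ 2204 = -76.30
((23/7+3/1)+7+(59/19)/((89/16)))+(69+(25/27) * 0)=980624/11837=82.84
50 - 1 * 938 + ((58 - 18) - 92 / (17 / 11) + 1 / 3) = -907.20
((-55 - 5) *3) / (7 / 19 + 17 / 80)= -273600 / 883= -309.85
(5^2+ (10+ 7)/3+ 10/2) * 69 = 2461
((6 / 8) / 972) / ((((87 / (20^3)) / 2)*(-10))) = -100 / 7047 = -0.01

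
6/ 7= 0.86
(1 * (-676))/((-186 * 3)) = 338/279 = 1.21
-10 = -10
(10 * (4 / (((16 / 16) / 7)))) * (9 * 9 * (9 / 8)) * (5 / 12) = 42525 / 4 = 10631.25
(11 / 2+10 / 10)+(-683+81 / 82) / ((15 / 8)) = -87881 / 246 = -357.24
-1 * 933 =-933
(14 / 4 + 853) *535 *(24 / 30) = 366582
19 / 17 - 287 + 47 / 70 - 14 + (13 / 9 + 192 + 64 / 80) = -1124191 / 10710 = -104.97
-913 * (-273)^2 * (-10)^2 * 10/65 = -1046845800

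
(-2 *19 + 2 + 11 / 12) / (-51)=421 / 612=0.69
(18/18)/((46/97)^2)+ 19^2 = 773285/2116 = 365.45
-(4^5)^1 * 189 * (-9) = 1741824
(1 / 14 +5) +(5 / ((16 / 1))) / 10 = 5.10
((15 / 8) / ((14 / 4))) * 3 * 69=3105 / 28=110.89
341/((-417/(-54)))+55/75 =93599/2085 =44.89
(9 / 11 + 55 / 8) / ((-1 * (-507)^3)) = 677 / 11468498184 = 0.00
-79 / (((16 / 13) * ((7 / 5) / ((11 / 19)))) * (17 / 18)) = -508365 / 18088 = -28.11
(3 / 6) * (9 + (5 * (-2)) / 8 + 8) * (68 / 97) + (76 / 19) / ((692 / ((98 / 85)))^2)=231590319569 / 41949982850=5.52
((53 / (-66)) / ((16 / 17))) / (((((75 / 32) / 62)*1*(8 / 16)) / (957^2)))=-1033558724 / 25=-41342348.96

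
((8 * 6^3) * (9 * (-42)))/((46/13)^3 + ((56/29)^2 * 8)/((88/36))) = -1659450448656/143560981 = -11559.20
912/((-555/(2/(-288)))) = 19/1665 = 0.01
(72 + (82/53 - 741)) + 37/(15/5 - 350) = -12277086/18391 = -667.56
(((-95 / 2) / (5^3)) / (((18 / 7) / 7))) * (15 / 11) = -931 / 660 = -1.41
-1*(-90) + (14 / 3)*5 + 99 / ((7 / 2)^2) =17848 / 147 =121.41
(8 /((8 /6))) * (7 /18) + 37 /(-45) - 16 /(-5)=212 /45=4.71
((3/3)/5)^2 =1/25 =0.04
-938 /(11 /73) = -68474 /11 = -6224.91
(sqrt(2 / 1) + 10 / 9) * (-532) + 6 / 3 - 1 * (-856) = 2402 / 9 - 532 * sqrt(2) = -485.47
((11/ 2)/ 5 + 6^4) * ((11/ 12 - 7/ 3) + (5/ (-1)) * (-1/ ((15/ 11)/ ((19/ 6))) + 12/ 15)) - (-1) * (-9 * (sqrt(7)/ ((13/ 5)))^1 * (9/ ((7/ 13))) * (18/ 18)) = 2892533/ 360 - 405 * sqrt(7)/ 7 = 7881.74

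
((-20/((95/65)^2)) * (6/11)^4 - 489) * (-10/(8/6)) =38834123535/10570802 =3673.72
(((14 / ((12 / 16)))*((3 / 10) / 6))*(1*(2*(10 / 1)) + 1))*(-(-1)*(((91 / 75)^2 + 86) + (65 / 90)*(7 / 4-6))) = 62036009 / 37500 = 1654.29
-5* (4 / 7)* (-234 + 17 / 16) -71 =16647 / 28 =594.54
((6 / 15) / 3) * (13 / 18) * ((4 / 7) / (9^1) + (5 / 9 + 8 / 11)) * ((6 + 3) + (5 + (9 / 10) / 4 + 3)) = 2785627 / 1247400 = 2.23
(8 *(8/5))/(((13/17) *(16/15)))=204/13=15.69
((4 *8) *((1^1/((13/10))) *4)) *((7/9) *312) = 71680/3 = 23893.33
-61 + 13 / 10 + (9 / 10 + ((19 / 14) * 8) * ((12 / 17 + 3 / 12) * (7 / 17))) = -78791 / 1445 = -54.53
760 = 760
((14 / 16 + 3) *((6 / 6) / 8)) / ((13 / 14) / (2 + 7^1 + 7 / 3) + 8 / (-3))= -11067 / 59056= -0.19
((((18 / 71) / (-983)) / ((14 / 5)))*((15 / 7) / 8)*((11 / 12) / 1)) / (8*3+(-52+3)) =0.00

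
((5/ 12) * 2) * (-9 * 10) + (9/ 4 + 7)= -263/ 4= -65.75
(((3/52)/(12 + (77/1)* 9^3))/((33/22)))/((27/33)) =11/13137930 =0.00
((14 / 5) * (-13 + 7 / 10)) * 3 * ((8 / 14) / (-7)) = 1476 / 175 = 8.43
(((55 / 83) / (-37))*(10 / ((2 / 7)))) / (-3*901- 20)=275 / 1194619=0.00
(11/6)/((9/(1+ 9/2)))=121/108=1.12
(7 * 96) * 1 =672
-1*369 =-369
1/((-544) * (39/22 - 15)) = 11/79152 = 0.00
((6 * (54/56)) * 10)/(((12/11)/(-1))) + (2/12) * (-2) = -4483/84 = -53.37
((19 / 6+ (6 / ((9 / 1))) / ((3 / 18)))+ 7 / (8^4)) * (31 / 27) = 2730635 / 331776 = 8.23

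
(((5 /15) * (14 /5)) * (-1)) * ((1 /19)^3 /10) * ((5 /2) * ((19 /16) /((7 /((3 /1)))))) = -0.00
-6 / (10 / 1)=-3 / 5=-0.60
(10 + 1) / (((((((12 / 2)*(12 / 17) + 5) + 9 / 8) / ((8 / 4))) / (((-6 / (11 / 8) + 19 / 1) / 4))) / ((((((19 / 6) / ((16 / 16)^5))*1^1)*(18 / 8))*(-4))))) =-312018 / 1409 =-221.45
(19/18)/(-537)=-19/9666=-0.00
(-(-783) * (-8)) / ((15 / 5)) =-2088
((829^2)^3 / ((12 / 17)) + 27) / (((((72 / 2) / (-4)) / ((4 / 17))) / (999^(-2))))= -5517928957200955181 / 458082459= -12045711091.51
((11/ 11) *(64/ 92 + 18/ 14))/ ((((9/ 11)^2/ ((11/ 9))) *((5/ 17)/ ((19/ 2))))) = 137142247/ 1173690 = 116.85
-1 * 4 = -4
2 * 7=14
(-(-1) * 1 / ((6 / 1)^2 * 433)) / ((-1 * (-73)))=1 / 1137924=0.00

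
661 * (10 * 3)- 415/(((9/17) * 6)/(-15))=21789.72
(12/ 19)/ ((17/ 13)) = 156/ 323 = 0.48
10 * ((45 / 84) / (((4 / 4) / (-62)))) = -2325 / 7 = -332.14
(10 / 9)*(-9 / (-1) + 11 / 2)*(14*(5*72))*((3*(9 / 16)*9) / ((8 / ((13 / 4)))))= 16031925 / 32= 500997.66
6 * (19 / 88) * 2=57 / 22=2.59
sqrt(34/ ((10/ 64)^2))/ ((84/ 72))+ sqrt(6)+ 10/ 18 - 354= -3181/ 9+ sqrt(6)+ 192 * sqrt(34)/ 35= -319.01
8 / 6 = 4 / 3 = 1.33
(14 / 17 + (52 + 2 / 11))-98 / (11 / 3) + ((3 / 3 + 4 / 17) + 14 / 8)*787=104531 / 44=2375.70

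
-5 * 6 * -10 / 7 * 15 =4500 / 7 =642.86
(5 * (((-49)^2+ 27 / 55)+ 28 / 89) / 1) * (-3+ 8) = 58784190 / 979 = 60045.14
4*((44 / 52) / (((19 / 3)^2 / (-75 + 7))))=-26928 / 4693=-5.74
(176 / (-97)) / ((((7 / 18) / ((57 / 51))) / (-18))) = 1083456 / 11543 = 93.86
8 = 8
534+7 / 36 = 19231 / 36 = 534.19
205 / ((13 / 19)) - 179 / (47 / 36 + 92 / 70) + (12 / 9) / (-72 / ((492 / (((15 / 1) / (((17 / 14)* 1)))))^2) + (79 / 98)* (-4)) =230.88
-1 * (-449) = 449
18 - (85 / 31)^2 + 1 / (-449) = 10.48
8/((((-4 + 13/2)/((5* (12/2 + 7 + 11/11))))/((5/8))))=140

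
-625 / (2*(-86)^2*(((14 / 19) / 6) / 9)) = -320625 / 103544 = -3.10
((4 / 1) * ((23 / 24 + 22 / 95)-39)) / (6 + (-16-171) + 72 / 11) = 948277 / 1093830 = 0.87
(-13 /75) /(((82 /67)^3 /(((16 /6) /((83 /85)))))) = -66468623 /257419935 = -0.26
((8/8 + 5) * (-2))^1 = -12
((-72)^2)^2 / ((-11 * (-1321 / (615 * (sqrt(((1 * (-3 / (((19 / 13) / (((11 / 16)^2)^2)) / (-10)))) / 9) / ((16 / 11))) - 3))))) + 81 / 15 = -247910929263 / 72655 + 59180220 * sqrt(81510) / 25099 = -2738994.80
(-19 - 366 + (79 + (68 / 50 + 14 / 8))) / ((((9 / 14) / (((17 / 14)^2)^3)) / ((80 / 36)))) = -104443261063 / 31116960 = -3356.47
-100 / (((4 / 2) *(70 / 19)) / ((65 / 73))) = -6175 / 511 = -12.08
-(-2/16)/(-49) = -1/392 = -0.00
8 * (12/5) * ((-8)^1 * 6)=-4608/5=-921.60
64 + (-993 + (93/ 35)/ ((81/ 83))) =-875332/ 945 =-926.28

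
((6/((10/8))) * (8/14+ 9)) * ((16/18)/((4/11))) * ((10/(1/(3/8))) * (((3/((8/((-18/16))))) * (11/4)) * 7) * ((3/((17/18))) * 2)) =-5910003/272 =-21727.95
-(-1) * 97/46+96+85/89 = 405567/4094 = 99.06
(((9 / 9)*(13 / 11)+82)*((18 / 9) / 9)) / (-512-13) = -122 / 3465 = -0.04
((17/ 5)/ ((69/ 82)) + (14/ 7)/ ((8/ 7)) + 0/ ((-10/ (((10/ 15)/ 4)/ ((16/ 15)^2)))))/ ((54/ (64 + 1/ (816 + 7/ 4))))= 418224967/ 60938730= 6.86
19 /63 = 0.30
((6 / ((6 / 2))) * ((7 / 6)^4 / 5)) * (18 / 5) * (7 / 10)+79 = 727807 / 9000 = 80.87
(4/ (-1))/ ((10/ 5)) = -2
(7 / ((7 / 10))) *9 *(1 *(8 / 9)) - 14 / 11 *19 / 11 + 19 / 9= 87025 / 1089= 79.91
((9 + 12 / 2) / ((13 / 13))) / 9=5 / 3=1.67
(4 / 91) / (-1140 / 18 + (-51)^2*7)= 12 / 4953221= 0.00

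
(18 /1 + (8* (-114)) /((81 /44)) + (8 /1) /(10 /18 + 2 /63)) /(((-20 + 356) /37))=-231661 /4536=-51.07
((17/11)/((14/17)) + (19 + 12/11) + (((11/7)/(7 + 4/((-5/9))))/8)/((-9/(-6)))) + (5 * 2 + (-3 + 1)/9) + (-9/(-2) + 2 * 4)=120833/2772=43.59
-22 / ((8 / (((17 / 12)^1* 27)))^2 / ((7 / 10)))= -1802493 / 5120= -352.05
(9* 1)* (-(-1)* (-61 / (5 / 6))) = -3294 / 5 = -658.80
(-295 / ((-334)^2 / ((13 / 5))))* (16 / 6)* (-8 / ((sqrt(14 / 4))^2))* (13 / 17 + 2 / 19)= 0.04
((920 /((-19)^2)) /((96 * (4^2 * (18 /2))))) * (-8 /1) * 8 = -115 /9747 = -0.01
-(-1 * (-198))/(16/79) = -7821/8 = -977.62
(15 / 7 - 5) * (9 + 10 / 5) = -220 / 7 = -31.43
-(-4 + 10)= -6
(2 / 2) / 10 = 1 / 10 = 0.10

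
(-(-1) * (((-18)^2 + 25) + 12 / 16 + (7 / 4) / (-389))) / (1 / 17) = 5945.67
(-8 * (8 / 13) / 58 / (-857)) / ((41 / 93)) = 0.00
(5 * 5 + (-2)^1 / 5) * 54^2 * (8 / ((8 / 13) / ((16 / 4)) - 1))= -678208.58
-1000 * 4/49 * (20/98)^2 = -400000/117649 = -3.40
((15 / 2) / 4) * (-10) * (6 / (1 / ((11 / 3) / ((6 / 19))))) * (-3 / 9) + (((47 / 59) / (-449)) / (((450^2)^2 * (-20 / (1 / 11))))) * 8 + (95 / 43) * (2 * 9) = 610395699775253908271 / 1284545692546875000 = 475.18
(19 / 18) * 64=608 / 9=67.56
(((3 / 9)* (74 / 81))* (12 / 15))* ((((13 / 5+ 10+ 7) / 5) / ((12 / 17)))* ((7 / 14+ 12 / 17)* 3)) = 148666 / 30375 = 4.89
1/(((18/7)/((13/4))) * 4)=91/288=0.32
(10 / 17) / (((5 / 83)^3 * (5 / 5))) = 1143574 / 425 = 2690.76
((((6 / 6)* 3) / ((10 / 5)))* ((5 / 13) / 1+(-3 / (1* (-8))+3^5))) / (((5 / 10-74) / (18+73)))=-25351 / 56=-452.70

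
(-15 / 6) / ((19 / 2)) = -5 / 19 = -0.26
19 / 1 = 19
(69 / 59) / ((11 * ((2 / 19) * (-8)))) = -1311 / 10384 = -0.13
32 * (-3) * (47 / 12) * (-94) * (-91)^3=-26634213424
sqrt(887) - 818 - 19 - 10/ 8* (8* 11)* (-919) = sqrt(887) + 100253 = 100282.78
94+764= 858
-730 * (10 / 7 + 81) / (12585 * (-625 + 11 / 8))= 673936 / 87901191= 0.01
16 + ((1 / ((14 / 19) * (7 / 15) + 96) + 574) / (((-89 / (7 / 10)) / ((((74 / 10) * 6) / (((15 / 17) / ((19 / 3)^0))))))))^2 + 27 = 4819881403224209641061 / 93312073635062500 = 51653.35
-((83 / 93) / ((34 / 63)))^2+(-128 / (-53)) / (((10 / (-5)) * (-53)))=-8462781017 / 3120563044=-2.71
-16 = -16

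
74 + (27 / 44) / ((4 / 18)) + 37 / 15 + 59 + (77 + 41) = 338221 / 1320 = 256.23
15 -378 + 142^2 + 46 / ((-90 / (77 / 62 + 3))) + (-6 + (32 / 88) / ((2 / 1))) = 607447591 / 30690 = 19793.01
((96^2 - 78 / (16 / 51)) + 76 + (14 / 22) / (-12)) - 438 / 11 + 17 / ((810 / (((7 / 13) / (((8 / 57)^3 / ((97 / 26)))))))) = 171682441269 / 19036160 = 9018.75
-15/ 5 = -3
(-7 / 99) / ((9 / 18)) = -14 / 99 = -0.14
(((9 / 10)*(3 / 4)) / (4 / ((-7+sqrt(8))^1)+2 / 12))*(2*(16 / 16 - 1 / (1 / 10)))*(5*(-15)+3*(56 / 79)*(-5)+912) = 6044095989 / 221990 - 1142191368*sqrt(2) / 110995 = 12673.95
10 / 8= 5 / 4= 1.25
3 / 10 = 0.30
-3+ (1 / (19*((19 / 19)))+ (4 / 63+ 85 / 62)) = -112279 / 74214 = -1.51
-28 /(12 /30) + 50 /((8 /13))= 45 /4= 11.25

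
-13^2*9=-1521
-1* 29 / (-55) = 29 / 55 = 0.53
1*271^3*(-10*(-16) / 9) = 3184401760 / 9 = 353822417.78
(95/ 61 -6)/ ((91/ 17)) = -4607/ 5551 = -0.83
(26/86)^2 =169/1849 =0.09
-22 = -22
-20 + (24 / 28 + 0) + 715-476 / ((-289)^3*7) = 6916123475 / 9938999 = 695.86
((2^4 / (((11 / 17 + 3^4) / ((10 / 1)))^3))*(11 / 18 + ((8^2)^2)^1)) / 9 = 45284963375 / 3384335763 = 13.38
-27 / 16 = -1.69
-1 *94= -94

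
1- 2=-1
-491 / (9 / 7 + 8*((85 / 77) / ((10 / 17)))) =-37807 / 1255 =-30.13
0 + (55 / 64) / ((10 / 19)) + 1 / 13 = 2845 / 1664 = 1.71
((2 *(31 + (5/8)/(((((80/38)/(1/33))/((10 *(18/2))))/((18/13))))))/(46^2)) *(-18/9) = -73493/1210352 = -0.06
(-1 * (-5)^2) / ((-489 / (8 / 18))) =0.02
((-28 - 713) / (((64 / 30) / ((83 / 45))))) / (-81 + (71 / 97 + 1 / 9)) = 941967 / 117856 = 7.99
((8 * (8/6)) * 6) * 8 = 512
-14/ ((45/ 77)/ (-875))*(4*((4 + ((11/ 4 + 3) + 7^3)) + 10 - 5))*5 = 149976750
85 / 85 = 1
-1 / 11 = -0.09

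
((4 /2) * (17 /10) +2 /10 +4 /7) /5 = 146 /175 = 0.83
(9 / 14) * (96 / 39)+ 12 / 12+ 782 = 71397 / 91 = 784.58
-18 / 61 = -0.30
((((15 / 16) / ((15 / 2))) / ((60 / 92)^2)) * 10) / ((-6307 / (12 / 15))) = -529 / 1419075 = -0.00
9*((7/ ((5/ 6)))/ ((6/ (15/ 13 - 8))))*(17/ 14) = -13617/ 130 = -104.75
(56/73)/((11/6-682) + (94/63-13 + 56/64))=-28224/25415899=-0.00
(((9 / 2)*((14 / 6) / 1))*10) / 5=21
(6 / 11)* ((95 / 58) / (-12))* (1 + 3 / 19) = -5 / 58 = -0.09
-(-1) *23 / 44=23 / 44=0.52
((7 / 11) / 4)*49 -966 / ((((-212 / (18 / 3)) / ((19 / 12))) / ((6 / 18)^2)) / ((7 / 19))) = 33467 / 3498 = 9.57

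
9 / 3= 3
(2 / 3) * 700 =466.67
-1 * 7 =-7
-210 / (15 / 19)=-266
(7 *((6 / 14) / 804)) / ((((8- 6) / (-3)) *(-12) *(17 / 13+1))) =13 / 64320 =0.00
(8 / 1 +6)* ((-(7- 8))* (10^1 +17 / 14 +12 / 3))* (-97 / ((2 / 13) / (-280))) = 37603020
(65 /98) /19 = 0.03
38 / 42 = 0.90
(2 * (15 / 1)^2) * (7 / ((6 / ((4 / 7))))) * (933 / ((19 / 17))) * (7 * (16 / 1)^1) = 532929600 / 19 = 28048926.32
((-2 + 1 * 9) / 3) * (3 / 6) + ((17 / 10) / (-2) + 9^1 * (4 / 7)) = 2293 / 420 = 5.46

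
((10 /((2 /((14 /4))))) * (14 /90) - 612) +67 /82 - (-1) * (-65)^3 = -101561147 /369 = -275233.46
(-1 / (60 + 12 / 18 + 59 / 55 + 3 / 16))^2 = 6969600 / 26727999169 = 0.00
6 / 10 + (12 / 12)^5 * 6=33 / 5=6.60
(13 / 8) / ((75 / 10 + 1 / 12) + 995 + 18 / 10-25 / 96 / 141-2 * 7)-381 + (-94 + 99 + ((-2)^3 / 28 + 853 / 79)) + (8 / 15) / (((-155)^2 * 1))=-4882183387720411819 / 13358037245335125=-365.49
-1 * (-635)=635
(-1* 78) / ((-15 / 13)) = 67.60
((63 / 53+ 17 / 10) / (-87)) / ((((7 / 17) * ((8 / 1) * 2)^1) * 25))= -26027 / 129108000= -0.00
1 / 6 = 0.17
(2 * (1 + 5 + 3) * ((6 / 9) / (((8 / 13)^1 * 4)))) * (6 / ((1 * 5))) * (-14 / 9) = -91 / 10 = -9.10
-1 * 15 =-15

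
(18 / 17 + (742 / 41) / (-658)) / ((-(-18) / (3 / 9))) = 0.02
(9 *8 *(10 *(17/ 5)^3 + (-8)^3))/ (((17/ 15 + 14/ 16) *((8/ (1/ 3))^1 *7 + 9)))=-1713024/ 71095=-24.09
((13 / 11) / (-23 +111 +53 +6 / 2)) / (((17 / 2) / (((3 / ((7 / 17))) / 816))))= 0.00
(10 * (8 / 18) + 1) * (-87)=-1421 / 3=-473.67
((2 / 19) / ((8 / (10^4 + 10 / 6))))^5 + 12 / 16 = 24320256751587193252901 / 616132666368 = 39472435206.12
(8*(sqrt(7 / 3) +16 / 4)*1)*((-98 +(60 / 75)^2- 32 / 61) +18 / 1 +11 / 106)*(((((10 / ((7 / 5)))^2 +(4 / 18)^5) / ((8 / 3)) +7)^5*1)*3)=-23985975102145327057183877445642951093402125 / 256952748845354183716920964525422- 23985975102145327057183877445642951093402125*sqrt(21) / 3083432986144250204603051574305064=-128995586911.08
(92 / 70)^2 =2116 / 1225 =1.73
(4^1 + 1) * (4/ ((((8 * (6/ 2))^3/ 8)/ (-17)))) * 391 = -33235/ 432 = -76.93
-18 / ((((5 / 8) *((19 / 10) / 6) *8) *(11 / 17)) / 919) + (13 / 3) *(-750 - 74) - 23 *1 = -12376933 / 627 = -19739.93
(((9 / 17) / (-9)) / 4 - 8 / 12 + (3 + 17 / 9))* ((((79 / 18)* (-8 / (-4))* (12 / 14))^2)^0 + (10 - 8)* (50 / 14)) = 48925 / 1428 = 34.26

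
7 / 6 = 1.17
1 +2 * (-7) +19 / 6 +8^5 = 196549 / 6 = 32758.17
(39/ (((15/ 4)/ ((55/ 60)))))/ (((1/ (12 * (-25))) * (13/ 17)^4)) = -8363.50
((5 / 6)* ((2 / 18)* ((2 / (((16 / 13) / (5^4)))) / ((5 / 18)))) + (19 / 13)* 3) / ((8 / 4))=106993 / 624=171.46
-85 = -85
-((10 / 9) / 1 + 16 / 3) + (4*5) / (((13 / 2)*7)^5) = -6.44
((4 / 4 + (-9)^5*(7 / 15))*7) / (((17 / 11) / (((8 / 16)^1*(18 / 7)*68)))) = -54559296 / 5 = -10911859.20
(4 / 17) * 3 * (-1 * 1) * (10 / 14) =-60 / 119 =-0.50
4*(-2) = -8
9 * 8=72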